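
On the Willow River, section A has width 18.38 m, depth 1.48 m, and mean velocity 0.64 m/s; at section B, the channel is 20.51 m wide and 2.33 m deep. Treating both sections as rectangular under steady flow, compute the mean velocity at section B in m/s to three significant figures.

0.364 m/s

Q = A₁V₁ = (18.38×1.48) × 0.64 = 17.41 m³/s
A₂ = 20.51 × 2.33 = 47.79 m²
V₂ = Q/A₂ = 17.41/47.79 = 0.3643 m/s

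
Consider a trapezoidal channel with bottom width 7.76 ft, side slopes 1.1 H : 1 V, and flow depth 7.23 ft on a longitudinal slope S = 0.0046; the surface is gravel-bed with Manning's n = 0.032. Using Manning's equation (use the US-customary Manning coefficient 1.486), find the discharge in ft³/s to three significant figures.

A = (b + z·y)·y = (7.76 + 1.1×7.23)×7.23 = 113.6 ft²
P = b + 2y√(1+z²) = 7.76 + 2×7.23×√(1+1.1²) = 29.26 ft
R = A/P = 113.6/29.26 = 3.883 ft
Q = (1.486/n)·A·R^(2/3)·S^(1/2) = (1.486/0.032) × 113.6 × 3.883^(2/3) × 0.0046^(1/2) = 884.0 ft³/s

884 ft³/s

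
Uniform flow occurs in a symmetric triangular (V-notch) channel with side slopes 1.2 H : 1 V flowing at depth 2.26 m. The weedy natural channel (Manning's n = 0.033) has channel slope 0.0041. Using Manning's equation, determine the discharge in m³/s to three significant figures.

10.8 m³/s

A = z·y² = 1.2×2.26² = 6.129 m²
P = 2y√(1+z²) = 2×2.26×√(1+1.2²) = 7.060 m
R = A/P = 6.129/7.060 = 0.8681 m
Q = (1/n)·A·R^(2/3)·S^(1/2) = (1/0.033) × 6.129 × 0.8681^(2/3) × 0.0041^(1/2) = 10.82 m³/s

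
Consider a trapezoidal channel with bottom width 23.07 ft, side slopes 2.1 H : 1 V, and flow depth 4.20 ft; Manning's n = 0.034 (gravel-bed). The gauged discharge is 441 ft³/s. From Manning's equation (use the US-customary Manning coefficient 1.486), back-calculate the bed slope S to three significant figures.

A = (b + z·y)·y = (23.07 + 2.1×4.20)×4.20 = 133.9 ft²
P = b + 2y√(1+z²) = 23.07 + 2×4.20×√(1+2.1²) = 42.61 ft
R = A/P = 133.9/42.61 = 3.144 ft
S = (Q·n / (1.486·A·R^(2/3)))² = (441×0.034 / (1.486×133.9×2.146))² = 0.001232

0.00123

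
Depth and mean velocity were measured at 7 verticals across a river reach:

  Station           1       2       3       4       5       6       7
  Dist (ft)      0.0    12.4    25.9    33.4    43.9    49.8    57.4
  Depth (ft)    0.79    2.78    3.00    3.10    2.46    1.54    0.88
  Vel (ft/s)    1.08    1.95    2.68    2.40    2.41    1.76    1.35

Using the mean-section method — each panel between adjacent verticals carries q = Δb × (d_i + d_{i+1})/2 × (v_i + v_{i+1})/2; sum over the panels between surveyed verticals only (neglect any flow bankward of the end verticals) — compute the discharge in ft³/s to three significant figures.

Panel 1-2: Δb = 12.4 ft, d̄ = (0.79+2.78)/2 = 1.785, v̄ = (1.08+1.95)/2 = 1.515 → q = 12.4×1.785×1.515 = 33.53 ft³/s
Panel 2-3: Δb = 13.5 ft, d̄ = (2.78+3.00)/2 = 2.89, v̄ = (1.95+2.68)/2 = 2.315 → q = 13.5×2.89×2.315 = 90.32 ft³/s
Panel 3-4: Δb = 7.5 ft, d̄ = (3.00+3.10)/2 = 3.05, v̄ = (2.68+2.40)/2 = 2.54 → q = 7.5×3.05×2.54 = 58.10 ft³/s
Panel 4-5: Δb = 10.5 ft, d̄ = (3.10+2.46)/2 = 2.78, v̄ = (2.40+2.41)/2 = 2.405 → q = 10.5×2.78×2.405 = 70.20 ft³/s
Panel 5-6: Δb = 5.9 ft, d̄ = (2.46+1.54)/2 = 2, v̄ = (2.41+1.76)/2 = 2.085 → q = 5.9×2×2.085 = 24.60 ft³/s
Panel 6-7: Δb = 7.6 ft, d̄ = (1.54+0.88)/2 = 1.21, v̄ = (1.76+1.35)/2 = 1.555 → q = 7.6×1.21×1.555 = 14.30 ft³/s
Q = Σ q = 291.1 ft³/s

291 ft³/s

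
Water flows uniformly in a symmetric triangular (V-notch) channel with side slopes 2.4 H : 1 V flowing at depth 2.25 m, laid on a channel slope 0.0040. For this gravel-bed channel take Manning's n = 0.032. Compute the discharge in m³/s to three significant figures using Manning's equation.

A = z·y² = 2.4×2.25² = 12.15 m²
P = 2y√(1+z²) = 2×2.25×√(1+2.4²) = 11.70 m
R = A/P = 12.15/11.70 = 1.038 m
Q = (1/n)·A·R^(2/3)·S^(1/2) = (1/0.032) × 12.15 × 1.038^(2/3) × 0.0040^(1/2) = 24.63 m³/s

24.6 m³/s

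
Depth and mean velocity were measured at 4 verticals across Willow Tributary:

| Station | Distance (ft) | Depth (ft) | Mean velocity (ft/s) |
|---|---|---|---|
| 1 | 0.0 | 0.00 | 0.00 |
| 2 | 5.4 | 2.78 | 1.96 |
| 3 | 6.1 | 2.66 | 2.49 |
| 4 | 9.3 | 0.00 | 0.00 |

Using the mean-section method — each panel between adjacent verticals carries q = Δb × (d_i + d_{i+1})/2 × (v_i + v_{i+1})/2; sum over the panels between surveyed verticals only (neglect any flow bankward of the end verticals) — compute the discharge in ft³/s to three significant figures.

Panel 1-2: Δb = 5.4 ft, d̄ = (0.00+2.78)/2 = 1.39, v̄ = (0.00+1.96)/2 = 0.98 → q = 5.4×1.39×0.98 = 7.356 ft³/s
Panel 2-3: Δb = 0.7 ft, d̄ = (2.78+2.66)/2 = 2.72, v̄ = (1.96+2.49)/2 = 2.225 → q = 0.7×2.72×2.225 = 4.236 ft³/s
Panel 3-4: Δb = 3.2 ft, d̄ = (2.66+0.00)/2 = 1.33, v̄ = (2.49+0.00)/2 = 1.245 → q = 3.2×1.33×1.245 = 5.299 ft³/s
Q = Σ q = 16.89 ft³/s

16.9 ft³/s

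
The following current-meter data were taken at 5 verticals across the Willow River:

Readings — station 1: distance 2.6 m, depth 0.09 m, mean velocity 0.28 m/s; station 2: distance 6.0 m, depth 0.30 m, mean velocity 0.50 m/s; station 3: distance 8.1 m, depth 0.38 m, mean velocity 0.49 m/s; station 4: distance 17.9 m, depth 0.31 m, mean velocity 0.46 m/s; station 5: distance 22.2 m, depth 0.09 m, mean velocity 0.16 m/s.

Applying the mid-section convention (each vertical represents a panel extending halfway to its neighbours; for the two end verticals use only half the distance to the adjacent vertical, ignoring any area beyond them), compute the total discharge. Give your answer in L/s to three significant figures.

2600 L/s

w_1 = (6.0 − 2.6)/2 = 1.7 m; q_1 = 0.28 × 0.09 × 1.7 = 0.04284 m³/s
w_2 = (8.1 − 2.6)/2 = 2.75 m; q_2 = 0.50 × 0.30 × 2.75 = 0.4125 m³/s
w_3 = (17.9 − 6.0)/2 = 5.95 m; q_3 = 0.49 × 0.38 × 5.95 = 1.108 m³/s
w_4 = (22.2 − 8.1)/2 = 7.05 m; q_4 = 0.46 × 0.31 × 7.05 = 1.005 m³/s
w_5 = (22.2 − 17.9)/2 = 2.15 m; q_5 = 0.16 × 0.09 × 2.15 = 0.03096 m³/s
Q = Σ qᵢ = 2.600 m³/s
= 2.600 × 1000 = 2600 L/s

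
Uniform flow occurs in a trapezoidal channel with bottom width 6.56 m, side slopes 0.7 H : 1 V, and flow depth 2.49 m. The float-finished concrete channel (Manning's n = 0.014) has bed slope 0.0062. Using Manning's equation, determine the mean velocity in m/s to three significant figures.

A = (b + z·y)·y = (6.56 + 0.7×2.49)×2.49 = 20.67 m²
P = b + 2y√(1+z²) = 6.56 + 2×2.49×√(1+0.7²) = 12.64 m
R = A/P = 20.67/12.64 = 1.636 m
Q = (1/n)·A·R^(2/3)·S^(1/2) = (1/0.014) × 20.67 × 1.636^(2/3) × 0.0062^(1/2) = 161.4 m³/s
V = Q/A = 161.4/20.67 = 7.808 m/s

7.81 m/s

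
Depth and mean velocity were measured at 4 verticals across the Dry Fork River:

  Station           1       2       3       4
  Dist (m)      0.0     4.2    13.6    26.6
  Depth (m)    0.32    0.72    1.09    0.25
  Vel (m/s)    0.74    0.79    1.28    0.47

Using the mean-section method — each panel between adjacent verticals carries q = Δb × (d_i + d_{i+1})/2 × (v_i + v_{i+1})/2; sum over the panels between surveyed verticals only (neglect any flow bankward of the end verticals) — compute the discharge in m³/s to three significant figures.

Panel 1-2: Δb = 4.2 m, d̄ = (0.32+0.72)/2 = 0.52, v̄ = (0.74+0.79)/2 = 0.765 → q = 4.2×0.52×0.765 = 1.671 m³/s
Panel 2-3: Δb = 9.4 m, d̄ = (0.72+1.09)/2 = 0.905, v̄ = (0.79+1.28)/2 = 1.035 → q = 9.4×0.905×1.035 = 8.805 m³/s
Panel 3-4: Δb = 13 m, d̄ = (1.09+0.25)/2 = 0.67, v̄ = (1.28+0.47)/2 = 0.875 → q = 13×0.67×0.875 = 7.621 m³/s
Q = Σ q = 18.10 m³/s

18.1 m³/s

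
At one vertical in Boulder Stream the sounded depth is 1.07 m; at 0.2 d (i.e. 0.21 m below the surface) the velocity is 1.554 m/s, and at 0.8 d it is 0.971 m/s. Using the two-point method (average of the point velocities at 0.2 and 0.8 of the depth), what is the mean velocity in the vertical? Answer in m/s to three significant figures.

1.26 m/s

v̄ = (1.554 + 0.971) / 2 = 1.263 m/s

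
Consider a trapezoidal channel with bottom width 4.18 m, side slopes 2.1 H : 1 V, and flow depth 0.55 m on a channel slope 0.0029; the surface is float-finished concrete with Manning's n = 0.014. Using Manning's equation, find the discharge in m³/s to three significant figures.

6.48 m³/s

A = (b + z·y)·y = (4.18 + 2.1×0.55)×0.55 = 2.934 m²
P = b + 2y√(1+z²) = 4.18 + 2×0.55×√(1+2.1²) = 6.739 m
R = A/P = 2.934/6.739 = 0.4354 m
Q = (1/n)·A·R^(2/3)·S^(1/2) = (1/0.014) × 2.934 × 0.4354^(2/3) × 0.0029^(1/2) = 6.484 m³/s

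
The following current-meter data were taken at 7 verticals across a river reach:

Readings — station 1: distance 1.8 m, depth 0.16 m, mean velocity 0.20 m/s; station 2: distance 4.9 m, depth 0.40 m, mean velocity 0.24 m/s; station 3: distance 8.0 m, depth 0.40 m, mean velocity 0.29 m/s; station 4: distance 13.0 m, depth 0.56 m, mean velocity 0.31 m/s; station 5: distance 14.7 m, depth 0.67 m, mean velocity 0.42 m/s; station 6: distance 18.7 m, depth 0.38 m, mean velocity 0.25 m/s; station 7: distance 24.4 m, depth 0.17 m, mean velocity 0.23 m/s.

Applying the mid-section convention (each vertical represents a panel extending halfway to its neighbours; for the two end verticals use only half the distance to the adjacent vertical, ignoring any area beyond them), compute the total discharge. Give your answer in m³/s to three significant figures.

2.77 m³/s

w_1 = (4.9 − 1.8)/2 = 1.55 m; q_1 = 0.20 × 0.16 × 1.55 = 0.04960 m³/s
w_2 = (8.0 − 1.8)/2 = 3.1 m; q_2 = 0.24 × 0.40 × 3.1 = 0.2976 m³/s
w_3 = (13.0 − 4.9)/2 = 4.05 m; q_3 = 0.29 × 0.40 × 4.05 = 0.4698 m³/s
w_4 = (14.7 − 8.0)/2 = 3.35 m; q_4 = 0.31 × 0.56 × 3.35 = 0.5816 m³/s
w_5 = (18.7 − 13.0)/2 = 2.85 m; q_5 = 0.42 × 0.67 × 2.85 = 0.8020 m³/s
w_6 = (24.4 − 14.7)/2 = 4.85 m; q_6 = 0.25 × 0.38 × 4.85 = 0.4608 m³/s
w_7 = (24.4 − 18.7)/2 = 2.85 m; q_7 = 0.23 × 0.17 × 2.85 = 0.1114 m³/s
Q = Σ qᵢ = 2.773 m³/s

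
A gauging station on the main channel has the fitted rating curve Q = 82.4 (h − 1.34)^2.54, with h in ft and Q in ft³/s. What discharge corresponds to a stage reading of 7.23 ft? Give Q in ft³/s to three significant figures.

Q = 82.4 × (7.23 − 1.34)^2.54 = 82.4 × 5.89^2.54 = 7448 ft³/s

7450 ft³/s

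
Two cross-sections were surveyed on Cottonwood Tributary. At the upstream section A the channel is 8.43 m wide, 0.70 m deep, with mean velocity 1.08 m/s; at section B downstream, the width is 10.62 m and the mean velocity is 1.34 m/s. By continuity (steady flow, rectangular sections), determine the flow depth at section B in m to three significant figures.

0.448 m

Q = A₁V₁ = (8.43×0.70) × 1.08 = 6.373 m³/s
d₂ = Q/(b₂ V₂) = 6.373/(10.62×1.34) = 0.4478 m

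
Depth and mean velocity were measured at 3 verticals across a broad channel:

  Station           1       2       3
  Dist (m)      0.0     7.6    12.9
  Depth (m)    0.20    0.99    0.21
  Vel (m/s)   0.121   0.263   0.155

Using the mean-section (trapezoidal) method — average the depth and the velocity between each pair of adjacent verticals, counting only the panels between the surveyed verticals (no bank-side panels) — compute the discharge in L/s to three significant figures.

Panel 1-2: Δb = 7.6 m, d̄ = (0.20+0.99)/2 = 0.595, v̄ = (0.121+0.263)/2 = 0.192 → q = 7.6×0.595×0.192 = 0.8682 m³/s
Panel 2-3: Δb = 5.3 m, d̄ = (0.99+0.21)/2 = 0.6, v̄ = (0.263+0.155)/2 = 0.209 → q = 5.3×0.6×0.209 = 0.6646 m³/s
Q = Σ q = 1.533 m³/s
= 1.533 × 1000 = 1533 L/s

1530 L/s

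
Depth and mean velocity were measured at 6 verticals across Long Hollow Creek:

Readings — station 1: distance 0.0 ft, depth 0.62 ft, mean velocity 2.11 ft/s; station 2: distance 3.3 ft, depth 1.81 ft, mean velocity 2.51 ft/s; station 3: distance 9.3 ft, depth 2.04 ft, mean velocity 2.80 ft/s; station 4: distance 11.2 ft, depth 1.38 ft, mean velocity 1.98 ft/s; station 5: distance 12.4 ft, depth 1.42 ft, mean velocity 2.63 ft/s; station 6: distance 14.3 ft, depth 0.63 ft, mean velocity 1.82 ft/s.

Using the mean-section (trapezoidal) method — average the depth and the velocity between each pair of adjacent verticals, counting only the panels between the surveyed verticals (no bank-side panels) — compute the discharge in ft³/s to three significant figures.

Panel 1-2: Δb = 3.3 ft, d̄ = (0.62+1.81)/2 = 1.215, v̄ = (2.11+2.51)/2 = 2.31 → q = 3.3×1.215×2.31 = 9.262 ft³/s
Panel 2-3: Δb = 6 ft, d̄ = (1.81+2.04)/2 = 1.925, v̄ = (2.51+2.80)/2 = 2.655 → q = 6×1.925×2.655 = 30.67 ft³/s
Panel 3-4: Δb = 1.9 ft, d̄ = (2.04+1.38)/2 = 1.71, v̄ = (2.80+1.98)/2 = 2.39 → q = 1.9×1.71×2.39 = 7.765 ft³/s
Panel 4-5: Δb = 1.2 ft, d̄ = (1.38+1.42)/2 = 1.4, v̄ = (1.98+2.63)/2 = 2.305 → q = 1.2×1.4×2.305 = 3.872 ft³/s
Panel 5-6: Δb = 1.9 ft, d̄ = (1.42+0.63)/2 = 1.025, v̄ = (2.63+1.82)/2 = 2.225 → q = 1.9×1.025×2.225 = 4.333 ft³/s
Q = Σ q = 55.90 ft³/s

55.9 ft³/s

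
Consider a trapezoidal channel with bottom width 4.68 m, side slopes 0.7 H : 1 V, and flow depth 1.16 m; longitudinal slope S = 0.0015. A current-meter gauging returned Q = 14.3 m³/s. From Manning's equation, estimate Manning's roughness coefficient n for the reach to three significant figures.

0.0155

A = (b + z·y)·y = (4.68 + 0.7×1.16)×1.16 = 6.371 m²
P = b + 2y√(1+z²) = 4.68 + 2×1.16×√(1+0.7²) = 7.512 m
R = A/P = 6.371/7.512 = 0.8481 m
n = (1/Q)·A·R^(2/3)·S^(1/2) = (1/14.3) × 6.371 × 0.8960 × 0.03873 = 0.01546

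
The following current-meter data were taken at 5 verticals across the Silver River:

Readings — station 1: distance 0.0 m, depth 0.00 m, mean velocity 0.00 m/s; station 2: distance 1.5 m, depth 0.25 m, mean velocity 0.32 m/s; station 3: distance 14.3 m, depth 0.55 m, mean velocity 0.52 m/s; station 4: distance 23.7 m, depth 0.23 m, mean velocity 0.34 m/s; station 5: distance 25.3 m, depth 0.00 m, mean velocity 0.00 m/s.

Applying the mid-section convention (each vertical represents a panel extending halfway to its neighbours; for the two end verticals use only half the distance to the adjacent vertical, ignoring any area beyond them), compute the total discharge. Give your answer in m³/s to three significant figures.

4.18 m³/s

w_2 = (14.3 − 0.0)/2 = 7.15 m; q_2 = 0.32 × 0.25 × 7.15 = 0.5720 m³/s
w_3 = (23.7 − 1.5)/2 = 11.1 m; q_3 = 0.52 × 0.55 × 11.1 = 3.175 m³/s
w_4 = (25.3 − 14.3)/2 = 5.5 m; q_4 = 0.34 × 0.23 × 5.5 = 0.4301 m³/s
Stations 1, 5 contribute zero (depth or velocity is 0).
Q = Σ qᵢ = 4.177 m³/s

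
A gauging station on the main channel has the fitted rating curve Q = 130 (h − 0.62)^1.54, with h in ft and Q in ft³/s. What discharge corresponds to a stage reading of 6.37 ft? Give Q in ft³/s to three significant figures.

Q = 130 × (6.37 − 0.62)^1.54 = 130 × 5.75^1.54 = 1922 ft³/s

1920 ft³/s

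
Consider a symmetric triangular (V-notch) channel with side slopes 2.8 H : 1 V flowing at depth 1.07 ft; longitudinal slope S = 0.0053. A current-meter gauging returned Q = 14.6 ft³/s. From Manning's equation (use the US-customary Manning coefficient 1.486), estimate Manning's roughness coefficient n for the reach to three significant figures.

0.0150

A = z·y² = 2.8×1.07² = 3.206 ft²
P = 2y√(1+z²) = 2×1.07×√(1+2.8²) = 6.363 ft
R = A/P = 3.206/6.363 = 0.5038 ft
n = (1.486/Q)·A·R^(2/3)·S^(1/2) = (1.486/14.6) × 3.206 × 0.6332 × 0.07280 = 0.01504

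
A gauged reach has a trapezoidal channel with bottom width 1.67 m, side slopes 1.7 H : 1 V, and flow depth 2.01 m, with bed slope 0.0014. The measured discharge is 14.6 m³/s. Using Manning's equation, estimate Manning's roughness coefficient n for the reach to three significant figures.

0.0273

A = (b + z·y)·y = (1.67 + 1.7×2.01)×2.01 = 10.22 m²
P = b + 2y√(1+z²) = 1.67 + 2×2.01×√(1+1.7²) = 9.599 m
R = A/P = 10.22/9.599 = 1.065 m
n = (1/Q)·A·R^(2/3)·S^(1/2) = (1/14.6) × 10.22 × 1.043 × 0.03742 = 0.02733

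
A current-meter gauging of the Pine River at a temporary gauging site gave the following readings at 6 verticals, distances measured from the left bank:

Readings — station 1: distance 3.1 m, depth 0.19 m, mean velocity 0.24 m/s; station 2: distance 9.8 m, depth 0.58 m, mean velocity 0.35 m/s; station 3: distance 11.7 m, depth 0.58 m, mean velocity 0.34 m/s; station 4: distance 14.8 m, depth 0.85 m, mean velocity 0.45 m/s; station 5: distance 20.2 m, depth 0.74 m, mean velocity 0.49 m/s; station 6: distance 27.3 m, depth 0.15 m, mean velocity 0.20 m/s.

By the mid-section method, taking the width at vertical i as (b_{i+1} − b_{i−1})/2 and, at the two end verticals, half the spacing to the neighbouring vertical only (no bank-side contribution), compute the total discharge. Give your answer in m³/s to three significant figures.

w_1 = (9.8 − 3.1)/2 = 3.35 m; q_1 = 0.24 × 0.19 × 3.35 = 0.1528 m³/s
w_2 = (11.7 − 3.1)/2 = 4.3 m; q_2 = 0.35 × 0.58 × 4.3 = 0.8729 m³/s
w_3 = (14.8 − 9.8)/2 = 2.5 m; q_3 = 0.34 × 0.58 × 2.5 = 0.4930 m³/s
w_4 = (20.2 − 11.7)/2 = 4.25 m; q_4 = 0.45 × 0.85 × 4.25 = 1.626 m³/s
w_5 = (27.3 − 14.8)/2 = 6.25 m; q_5 = 0.49 × 0.74 × 6.25 = 2.266 m³/s
w_6 = (27.3 − 20.2)/2 = 3.55 m; q_6 = 0.20 × 0.15 × 3.55 = 0.1065 m³/s
Q = Σ qᵢ = 5.517 m³/s

5.52 m³/s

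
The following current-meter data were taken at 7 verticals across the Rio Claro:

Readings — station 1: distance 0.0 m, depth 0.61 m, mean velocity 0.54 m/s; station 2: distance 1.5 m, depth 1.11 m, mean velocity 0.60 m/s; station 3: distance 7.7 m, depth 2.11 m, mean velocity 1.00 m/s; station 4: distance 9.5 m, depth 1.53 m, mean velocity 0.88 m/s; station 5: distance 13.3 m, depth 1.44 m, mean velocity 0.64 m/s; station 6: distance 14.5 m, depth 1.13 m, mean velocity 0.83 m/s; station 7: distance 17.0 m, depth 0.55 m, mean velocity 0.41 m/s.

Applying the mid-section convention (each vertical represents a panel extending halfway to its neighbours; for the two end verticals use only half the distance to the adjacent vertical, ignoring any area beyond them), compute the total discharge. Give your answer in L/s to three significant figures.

19300 L/s

w_1 = (1.5 − 0.0)/2 = 0.75 m; q_1 = 0.54 × 0.61 × 0.75 = 0.2471 m³/s
w_2 = (7.7 − 0.0)/2 = 3.85 m; q_2 = 0.60 × 1.11 × 3.85 = 2.564 m³/s
w_3 = (9.5 − 1.5)/2 = 4 m; q_3 = 1.00 × 2.11 × 4 = 8.440 m³/s
w_4 = (13.3 − 7.7)/2 = 2.8 m; q_4 = 0.88 × 1.53 × 2.8 = 3.770 m³/s
w_5 = (14.5 − 9.5)/2 = 2.5 m; q_5 = 0.64 × 1.44 × 2.5 = 2.304 m³/s
w_6 = (17.0 − 13.3)/2 = 1.85 m; q_6 = 0.83 × 1.13 × 1.85 = 1.735 m³/s
w_7 = (17.0 − 14.5)/2 = 1.25 m; q_7 = 0.41 × 0.55 × 1.25 = 0.2819 m³/s
Q = Σ qᵢ = 19.34 m³/s
= 19.34 × 1000 = 19340 L/s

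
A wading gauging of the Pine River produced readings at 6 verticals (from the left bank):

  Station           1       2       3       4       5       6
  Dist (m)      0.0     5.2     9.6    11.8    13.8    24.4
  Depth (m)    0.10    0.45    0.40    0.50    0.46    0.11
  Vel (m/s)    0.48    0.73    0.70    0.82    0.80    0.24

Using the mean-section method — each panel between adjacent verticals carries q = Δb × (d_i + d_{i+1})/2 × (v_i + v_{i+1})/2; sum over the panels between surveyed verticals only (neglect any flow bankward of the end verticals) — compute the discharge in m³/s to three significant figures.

5.30 m³/s

Panel 1-2: Δb = 5.2 m, d̄ = (0.10+0.45)/2 = 0.275, v̄ = (0.48+0.73)/2 = 0.605 → q = 5.2×0.275×0.605 = 0.8652 m³/s
Panel 2-3: Δb = 4.4 m, d̄ = (0.45+0.40)/2 = 0.425, v̄ = (0.73+0.70)/2 = 0.715 → q = 4.4×0.425×0.715 = 1.337 m³/s
Panel 3-4: Δb = 2.2 m, d̄ = (0.40+0.50)/2 = 0.45, v̄ = (0.70+0.82)/2 = 0.76 → q = 2.2×0.45×0.76 = 0.7524 m³/s
Panel 4-5: Δb = 2 m, d̄ = (0.50+0.46)/2 = 0.48, v̄ = (0.82+0.80)/2 = 0.81 → q = 2×0.48×0.81 = 0.7776 m³/s
Panel 5-6: Δb = 10.6 m, d̄ = (0.46+0.11)/2 = 0.285, v̄ = (0.80+0.24)/2 = 0.52 → q = 10.6×0.285×0.52 = 1.571 m³/s
Q = Σ q = 5.303 m³/s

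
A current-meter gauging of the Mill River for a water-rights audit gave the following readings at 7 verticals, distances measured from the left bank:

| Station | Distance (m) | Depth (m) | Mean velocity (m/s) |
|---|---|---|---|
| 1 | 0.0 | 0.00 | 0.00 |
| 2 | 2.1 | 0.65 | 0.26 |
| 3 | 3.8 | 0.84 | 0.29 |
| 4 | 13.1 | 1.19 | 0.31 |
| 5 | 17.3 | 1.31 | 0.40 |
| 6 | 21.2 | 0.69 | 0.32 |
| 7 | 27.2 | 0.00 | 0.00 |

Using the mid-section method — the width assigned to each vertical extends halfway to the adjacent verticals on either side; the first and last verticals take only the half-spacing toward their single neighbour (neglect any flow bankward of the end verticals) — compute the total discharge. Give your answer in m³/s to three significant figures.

7.37 m³/s

w_2 = (3.8 − 0.0)/2 = 1.9 m; q_2 = 0.26 × 0.65 × 1.9 = 0.3211 m³/s
w_3 = (13.1 − 2.1)/2 = 5.5 m; q_3 = 0.29 × 0.84 × 5.5 = 1.340 m³/s
w_4 = (17.3 − 3.8)/2 = 6.75 m; q_4 = 0.31 × 1.19 × 6.75 = 2.490 m³/s
w_5 = (21.2 − 13.1)/2 = 4.05 m; q_5 = 0.40 × 1.31 × 4.05 = 2.122 m³/s
w_6 = (27.2 − 17.3)/2 = 4.95 m; q_6 = 0.32 × 0.69 × 4.95 = 1.093 m³/s
Stations 1, 7 contribute zero (depth or velocity is 0).
Q = Σ qᵢ = 7.366 m³/s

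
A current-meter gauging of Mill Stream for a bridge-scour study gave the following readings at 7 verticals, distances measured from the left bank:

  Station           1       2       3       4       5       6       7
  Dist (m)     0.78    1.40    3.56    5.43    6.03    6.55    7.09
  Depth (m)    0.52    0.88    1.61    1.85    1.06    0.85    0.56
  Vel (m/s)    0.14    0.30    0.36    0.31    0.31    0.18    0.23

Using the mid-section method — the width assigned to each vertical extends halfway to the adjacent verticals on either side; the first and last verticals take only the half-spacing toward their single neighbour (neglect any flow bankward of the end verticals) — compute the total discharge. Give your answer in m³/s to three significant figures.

w_1 = (1.40 − 0.78)/2 = 0.31 m; q_1 = 0.14 × 0.52 × 0.31 = 0.02257 m³/s
w_2 = (3.56 − 0.78)/2 = 1.39 m; q_2 = 0.30 × 0.88 × 1.39 = 0.3670 m³/s
w_3 = (5.43 − 1.40)/2 = 2.015 m; q_3 = 0.36 × 1.61 × 2.015 = 1.168 m³/s
w_4 = (6.03 − 3.56)/2 = 1.235 m; q_4 = 0.31 × 1.85 × 1.235 = 0.7083 m³/s
w_5 = (6.55 − 5.43)/2 = 0.56 m; q_5 = 0.31 × 1.06 × 0.56 = 0.1840 m³/s
w_6 = (7.09 − 6.03)/2 = 0.53 m; q_6 = 0.18 × 0.85 × 0.53 = 0.08109 m³/s
w_7 = (7.09 − 6.55)/2 = 0.27 m; q_7 = 0.23 × 0.56 × 0.27 = 0.03478 m³/s
Q = Σ qᵢ = 2.566 m³/s

2.57 m³/s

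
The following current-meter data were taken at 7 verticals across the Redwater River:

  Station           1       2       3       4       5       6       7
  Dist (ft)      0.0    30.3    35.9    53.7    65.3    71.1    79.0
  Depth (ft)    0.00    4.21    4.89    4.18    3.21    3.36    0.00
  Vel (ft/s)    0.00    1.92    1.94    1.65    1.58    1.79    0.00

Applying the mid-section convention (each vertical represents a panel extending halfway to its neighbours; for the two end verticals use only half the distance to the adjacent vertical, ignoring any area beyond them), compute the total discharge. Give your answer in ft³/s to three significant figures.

443 ft³/s

w_2 = (35.9 − 0.0)/2 = 17.95 ft; q_2 = 1.92 × 4.21 × 17.95 = 145.1 ft³/s
w_3 = (53.7 − 30.3)/2 = 11.7 ft; q_3 = 1.94 × 4.89 × 11.7 = 111.0 ft³/s
w_4 = (65.3 − 35.9)/2 = 14.7 ft; q_4 = 1.65 × 4.18 × 14.7 = 101.4 ft³/s
w_5 = (71.1 − 53.7)/2 = 8.7 ft; q_5 = 1.58 × 3.21 × 8.7 = 44.12 ft³/s
w_6 = (79.0 − 65.3)/2 = 6.85 ft; q_6 = 1.79 × 3.36 × 6.85 = 41.20 ft³/s
Stations 1, 7 contribute zero (depth or velocity is 0).
Q = Σ qᵢ = 442.8 ft³/s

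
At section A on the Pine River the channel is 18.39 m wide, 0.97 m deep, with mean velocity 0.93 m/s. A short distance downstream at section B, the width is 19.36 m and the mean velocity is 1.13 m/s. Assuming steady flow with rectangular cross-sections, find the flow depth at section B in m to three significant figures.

0.758 m

Q = A₁V₁ = (18.39×0.97) × 0.93 = 16.59 m³/s
d₂ = Q/(b₂ V₂) = 16.59/(19.36×1.13) = 0.7583 m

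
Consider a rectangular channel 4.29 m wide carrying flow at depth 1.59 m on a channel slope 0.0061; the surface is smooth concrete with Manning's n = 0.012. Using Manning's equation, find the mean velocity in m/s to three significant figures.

6.13 m/s

A = b·y = 4.29 × 1.59 = 6.821 m²
P = b + 2y = 4.29 + 2×1.59 = 7.470 m
R = A/P = 6.821/7.470 = 0.9131 m
Q = (1/n)·A·R^(2/3)·S^(1/2) = (1/0.012) × 6.821 × 0.9131^(2/3) × 0.0061^(1/2) = 41.79 m³/s
V = Q/A = 41.79/6.821 = 6.126 m/s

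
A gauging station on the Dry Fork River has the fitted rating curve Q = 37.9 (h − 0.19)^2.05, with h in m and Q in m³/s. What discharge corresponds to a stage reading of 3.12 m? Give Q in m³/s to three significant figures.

Q = 37.9 × (3.12 − 0.19)^2.05 = 37.9 × 2.93^2.05 = 343.3 m³/s

343 m³/s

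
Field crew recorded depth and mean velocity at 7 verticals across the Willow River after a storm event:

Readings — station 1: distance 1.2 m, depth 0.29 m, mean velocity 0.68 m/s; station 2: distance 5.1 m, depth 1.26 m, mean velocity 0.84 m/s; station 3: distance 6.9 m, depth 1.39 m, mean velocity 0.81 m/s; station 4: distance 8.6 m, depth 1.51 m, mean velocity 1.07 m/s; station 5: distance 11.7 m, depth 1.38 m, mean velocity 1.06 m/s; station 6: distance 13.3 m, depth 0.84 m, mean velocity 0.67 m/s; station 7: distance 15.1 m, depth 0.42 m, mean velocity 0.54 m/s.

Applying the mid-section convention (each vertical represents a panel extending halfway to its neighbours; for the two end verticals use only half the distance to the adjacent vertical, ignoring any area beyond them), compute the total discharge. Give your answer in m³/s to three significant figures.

w_1 = (5.1 − 1.2)/2 = 1.95 m; q_1 = 0.68 × 0.29 × 1.95 = 0.3845 m³/s
w_2 = (6.9 − 1.2)/2 = 2.85 m; q_2 = 0.84 × 1.26 × 2.85 = 3.016 m³/s
w_3 = (8.6 − 5.1)/2 = 1.75 m; q_3 = 0.81 × 1.39 × 1.75 = 1.970 m³/s
w_4 = (11.7 − 6.9)/2 = 2.4 m; q_4 = 1.07 × 1.51 × 2.4 = 3.878 m³/s
w_5 = (13.3 − 8.6)/2 = 2.35 m; q_5 = 1.06 × 1.38 × 2.35 = 3.438 m³/s
w_6 = (15.1 − 11.7)/2 = 1.7 m; q_6 = 0.67 × 0.84 × 1.7 = 0.9568 m³/s
w_7 = (15.1 − 13.3)/2 = 0.9 m; q_7 = 0.54 × 0.42 × 0.9 = 0.2041 m³/s
Q = Σ qᵢ = 13.85 m³/s

13.8 m³/s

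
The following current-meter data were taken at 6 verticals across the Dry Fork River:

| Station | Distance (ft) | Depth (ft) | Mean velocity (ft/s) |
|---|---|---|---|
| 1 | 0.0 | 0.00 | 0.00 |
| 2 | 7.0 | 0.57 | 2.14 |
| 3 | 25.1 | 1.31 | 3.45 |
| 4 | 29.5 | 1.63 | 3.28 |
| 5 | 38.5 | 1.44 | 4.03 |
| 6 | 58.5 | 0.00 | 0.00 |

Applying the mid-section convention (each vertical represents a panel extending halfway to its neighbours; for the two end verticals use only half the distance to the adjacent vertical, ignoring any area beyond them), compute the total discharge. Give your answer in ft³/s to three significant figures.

w_2 = (25.1 − 0.0)/2 = 12.55 ft; q_2 = 2.14 × 0.57 × 12.55 = 15.31 ft³/s
w_3 = (29.5 − 7.0)/2 = 11.25 ft; q_3 = 3.45 × 1.31 × 11.25 = 50.84 ft³/s
w_4 = (38.5 − 25.1)/2 = 6.7 ft; q_4 = 3.28 × 1.63 × 6.7 = 35.82 ft³/s
w_5 = (58.5 − 29.5)/2 = 14.5 ft; q_5 = 4.03 × 1.44 × 14.5 = 84.15 ft³/s
Stations 1, 6 contribute zero (depth or velocity is 0).
Q = Σ qᵢ = 186.1 ft³/s

186 ft³/s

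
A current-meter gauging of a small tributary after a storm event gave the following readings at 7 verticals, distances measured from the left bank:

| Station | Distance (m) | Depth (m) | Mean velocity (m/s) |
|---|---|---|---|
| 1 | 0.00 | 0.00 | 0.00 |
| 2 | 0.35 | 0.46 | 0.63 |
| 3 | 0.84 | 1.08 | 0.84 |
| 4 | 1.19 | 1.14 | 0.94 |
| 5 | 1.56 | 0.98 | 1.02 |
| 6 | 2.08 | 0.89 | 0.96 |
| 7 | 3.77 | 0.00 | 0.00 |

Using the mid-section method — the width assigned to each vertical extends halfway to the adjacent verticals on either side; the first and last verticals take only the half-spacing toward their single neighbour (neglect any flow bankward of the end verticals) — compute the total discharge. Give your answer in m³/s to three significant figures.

w_2 = (0.84 − 0.00)/2 = 0.42 m; q_2 = 0.63 × 0.46 × 0.42 = 0.1217 m³/s
w_3 = (1.19 − 0.35)/2 = 0.42 m; q_3 = 0.84 × 1.08 × 0.42 = 0.3810 m³/s
w_4 = (1.56 − 0.84)/2 = 0.36 m; q_4 = 0.94 × 1.14 × 0.36 = 0.3858 m³/s
w_5 = (2.08 − 1.19)/2 = 0.445 m; q_5 = 1.02 × 0.98 × 0.445 = 0.4448 m³/s
w_6 = (3.77 − 1.56)/2 = 1.105 m; q_6 = 0.96 × 0.89 × 1.105 = 0.9441 m³/s
Stations 1, 7 contribute zero (depth or velocity is 0).
Q = Σ qᵢ = 2.277 m³/s

2.28 m³/s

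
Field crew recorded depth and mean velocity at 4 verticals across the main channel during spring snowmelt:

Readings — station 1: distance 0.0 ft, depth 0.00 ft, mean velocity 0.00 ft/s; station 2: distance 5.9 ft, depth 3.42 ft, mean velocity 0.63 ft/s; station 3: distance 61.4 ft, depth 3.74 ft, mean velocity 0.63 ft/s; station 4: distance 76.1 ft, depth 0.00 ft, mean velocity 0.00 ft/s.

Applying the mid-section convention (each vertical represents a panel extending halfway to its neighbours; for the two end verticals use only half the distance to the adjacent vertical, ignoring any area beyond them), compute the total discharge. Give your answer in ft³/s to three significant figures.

149 ft³/s

w_2 = (61.4 − 0.0)/2 = 30.7 ft; q_2 = 0.63 × 3.42 × 30.7 = 66.15 ft³/s
w_3 = (76.1 − 5.9)/2 = 35.1 ft; q_3 = 0.63 × 3.74 × 35.1 = 82.70 ft³/s
Stations 1, 4 contribute zero (depth or velocity is 0).
Q = Σ qᵢ = 148.8 ft³/s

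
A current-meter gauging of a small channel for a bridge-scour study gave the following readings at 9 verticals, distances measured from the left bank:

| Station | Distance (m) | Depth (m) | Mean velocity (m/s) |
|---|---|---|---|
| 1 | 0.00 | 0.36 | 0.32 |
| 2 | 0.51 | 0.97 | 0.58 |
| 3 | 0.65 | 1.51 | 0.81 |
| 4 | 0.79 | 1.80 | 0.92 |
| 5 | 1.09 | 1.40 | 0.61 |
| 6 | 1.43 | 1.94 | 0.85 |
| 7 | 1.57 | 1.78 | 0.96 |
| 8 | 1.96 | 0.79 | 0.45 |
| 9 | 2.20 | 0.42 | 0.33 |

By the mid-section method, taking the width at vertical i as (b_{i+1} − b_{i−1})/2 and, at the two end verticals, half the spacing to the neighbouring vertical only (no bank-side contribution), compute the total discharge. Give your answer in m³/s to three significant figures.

w_1 = (0.51 − 0.00)/2 = 0.255 m; q_1 = 0.32 × 0.36 × 0.255 = 0.02938 m³/s
w_2 = (0.65 − 0.00)/2 = 0.325 m; q_2 = 0.58 × 0.97 × 0.325 = 0.1828 m³/s
w_3 = (0.79 − 0.51)/2 = 0.14 m; q_3 = 0.81 × 1.51 × 0.14 = 0.1712 m³/s
w_4 = (1.09 − 0.65)/2 = 0.22 m; q_4 = 0.92 × 1.80 × 0.22 = 0.3643 m³/s
w_5 = (1.43 − 0.79)/2 = 0.32 m; q_5 = 0.61 × 1.40 × 0.32 = 0.2733 m³/s
w_6 = (1.57 − 1.09)/2 = 0.24 m; q_6 = 0.85 × 1.94 × 0.24 = 0.3958 m³/s
w_7 = (1.96 − 1.43)/2 = 0.265 m; q_7 = 0.96 × 1.78 × 0.265 = 0.4528 m³/s
w_8 = (2.20 − 1.57)/2 = 0.315 m; q_8 = 0.45 × 0.79 × 0.315 = 0.1120 m³/s
w_9 = (2.20 − 1.96)/2 = 0.12 m; q_9 = 0.33 × 0.42 × 0.12 = 0.01663 m³/s
Q = Σ qᵢ = 1.998 m³/s

2.00 m³/s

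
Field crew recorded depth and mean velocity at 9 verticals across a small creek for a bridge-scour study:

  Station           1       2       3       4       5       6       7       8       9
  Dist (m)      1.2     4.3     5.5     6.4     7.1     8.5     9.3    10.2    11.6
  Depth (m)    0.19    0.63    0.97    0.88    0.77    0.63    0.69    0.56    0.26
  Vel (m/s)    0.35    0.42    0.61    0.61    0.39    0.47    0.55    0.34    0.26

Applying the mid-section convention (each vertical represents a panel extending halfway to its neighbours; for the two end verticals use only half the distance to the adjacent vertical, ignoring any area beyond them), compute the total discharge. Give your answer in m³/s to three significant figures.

w_1 = (4.3 − 1.2)/2 = 1.55 m; q_1 = 0.35 × 0.19 × 1.55 = 0.1031 m³/s
w_2 = (5.5 − 1.2)/2 = 2.15 m; q_2 = 0.42 × 0.63 × 2.15 = 0.5689 m³/s
w_3 = (6.4 − 4.3)/2 = 1.05 m; q_3 = 0.61 × 0.97 × 1.05 = 0.6213 m³/s
w_4 = (7.1 − 5.5)/2 = 0.8 m; q_4 = 0.61 × 0.88 × 0.8 = 0.4294 m³/s
w_5 = (8.5 − 6.4)/2 = 1.05 m; q_5 = 0.39 × 0.77 × 1.05 = 0.3153 m³/s
w_6 = (9.3 − 7.1)/2 = 1.1 m; q_6 = 0.47 × 0.63 × 1.1 = 0.3257 m³/s
w_7 = (10.2 − 8.5)/2 = 0.85 m; q_7 = 0.55 × 0.69 × 0.85 = 0.3226 m³/s
w_8 = (11.6 − 9.3)/2 = 1.15 m; q_8 = 0.34 × 0.56 × 1.15 = 0.2190 m³/s
w_9 = (11.6 − 10.2)/2 = 0.7 m; q_9 = 0.26 × 0.26 × 0.7 = 0.04732 m³/s
Q = Σ qᵢ = 2.953 m³/s

2.95 m³/s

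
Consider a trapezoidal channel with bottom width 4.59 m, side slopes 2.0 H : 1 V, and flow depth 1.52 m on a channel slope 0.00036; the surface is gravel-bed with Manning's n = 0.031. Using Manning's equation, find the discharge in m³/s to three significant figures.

7.19 m³/s

A = (b + z·y)·y = (4.59 + 2.0×1.52)×1.52 = 11.60 m²
P = b + 2y√(1+z²) = 4.59 + 2×1.52×√(1+2.0²) = 11.39 m
R = A/P = 11.60/11.39 = 1.018 m
Q = (1/n)·A·R^(2/3)·S^(1/2) = (1/0.031) × 11.60 × 1.018^(2/3) × 0.00036^(1/2) = 7.185 m³/s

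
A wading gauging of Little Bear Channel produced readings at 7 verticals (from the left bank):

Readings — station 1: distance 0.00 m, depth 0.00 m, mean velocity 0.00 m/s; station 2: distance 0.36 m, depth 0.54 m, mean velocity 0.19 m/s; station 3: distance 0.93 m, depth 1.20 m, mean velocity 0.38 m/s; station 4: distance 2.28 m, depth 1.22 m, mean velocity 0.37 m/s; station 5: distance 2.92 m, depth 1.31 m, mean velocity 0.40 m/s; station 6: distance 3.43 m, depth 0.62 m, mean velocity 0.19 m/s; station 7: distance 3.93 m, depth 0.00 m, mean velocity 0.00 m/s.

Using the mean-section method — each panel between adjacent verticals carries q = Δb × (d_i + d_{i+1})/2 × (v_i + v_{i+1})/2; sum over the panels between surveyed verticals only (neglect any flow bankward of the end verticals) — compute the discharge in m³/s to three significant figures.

Panel 1-2: Δb = 0.36 m, d̄ = (0.00+0.54)/2 = 0.27, v̄ = (0.00+0.19)/2 = 0.095 → q = 0.36×0.27×0.095 = 0.009234 m³/s
Panel 2-3: Δb = 0.57 m, d̄ = (0.54+1.20)/2 = 0.87, v̄ = (0.19+0.38)/2 = 0.285 → q = 0.57×0.87×0.285 = 0.1413 m³/s
Panel 3-4: Δb = 1.35 m, d̄ = (1.20+1.22)/2 = 1.21, v̄ = (0.38+0.37)/2 = 0.375 → q = 1.35×1.21×0.375 = 0.6126 m³/s
Panel 4-5: Δb = 0.64 m, d̄ = (1.22+1.31)/2 = 1.265, v̄ = (0.37+0.40)/2 = 0.385 → q = 0.64×1.265×0.385 = 0.3117 m³/s
Panel 5-6: Δb = 0.51 m, d̄ = (1.31+0.62)/2 = 0.965, v̄ = (0.40+0.19)/2 = 0.295 → q = 0.51×0.965×0.295 = 0.1452 m³/s
Panel 6-7: Δb = 0.5 m, d̄ = (0.62+0.00)/2 = 0.31, v̄ = (0.19+0.00)/2 = 0.095 → q = 0.5×0.31×0.095 = 0.01473 m³/s
Q = Σ q = 1.235 m³/s

1.23 m³/s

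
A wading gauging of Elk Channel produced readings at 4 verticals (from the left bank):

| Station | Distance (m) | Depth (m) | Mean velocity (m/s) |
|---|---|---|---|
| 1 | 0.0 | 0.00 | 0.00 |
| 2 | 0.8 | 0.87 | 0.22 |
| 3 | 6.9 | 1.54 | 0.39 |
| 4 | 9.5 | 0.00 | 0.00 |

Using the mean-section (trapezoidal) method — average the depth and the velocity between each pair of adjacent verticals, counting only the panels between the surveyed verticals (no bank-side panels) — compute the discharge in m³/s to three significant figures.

2.67 m³/s

Panel 1-2: Δb = 0.8 m, d̄ = (0.00+0.87)/2 = 0.435, v̄ = (0.00+0.22)/2 = 0.11 → q = 0.8×0.435×0.11 = 0.03828 m³/s
Panel 2-3: Δb = 6.1 m, d̄ = (0.87+1.54)/2 = 1.205, v̄ = (0.22+0.39)/2 = 0.305 → q = 6.1×1.205×0.305 = 2.242 m³/s
Panel 3-4: Δb = 2.6 m, d̄ = (1.54+0.00)/2 = 0.77, v̄ = (0.39+0.00)/2 = 0.195 → q = 2.6×0.77×0.195 = 0.3904 m³/s
Q = Σ q = 2.671 m³/s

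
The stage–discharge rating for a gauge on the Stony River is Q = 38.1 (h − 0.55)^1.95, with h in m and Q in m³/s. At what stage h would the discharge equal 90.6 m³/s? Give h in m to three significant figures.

h − h₀ = (Q/C)^(1/b) = (90.6/38.1)^(1/1.95) = 1.559 m
h = 0.55 + 1.559 = 2.109 m

2.11 m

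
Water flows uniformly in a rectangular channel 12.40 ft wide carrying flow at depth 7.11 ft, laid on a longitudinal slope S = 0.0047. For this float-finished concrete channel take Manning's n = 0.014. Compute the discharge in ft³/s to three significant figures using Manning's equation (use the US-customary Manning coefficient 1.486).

A = b·y = 12.40 × 7.11 = 88.16 ft²
P = b + 2y = 12.40 + 2×7.11 = 26.62 ft
R = A/P = 88.16/26.62 = 3.312 ft
Q = (1.486/n)·A·R^(2/3)·S^(1/2) = (1.486/0.014) × 88.16 × 3.312^(2/3) × 0.0047^(1/2) = 1425 ft³/s

1430 ft³/s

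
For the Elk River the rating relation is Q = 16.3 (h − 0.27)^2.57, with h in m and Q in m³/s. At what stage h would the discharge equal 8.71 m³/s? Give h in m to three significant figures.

h − h₀ = (Q/C)^(1/b) = (8.71/16.3)^(1/2.57) = 0.7836 m
h = 0.27 + 0.7836 = 1.054 m

1.05 m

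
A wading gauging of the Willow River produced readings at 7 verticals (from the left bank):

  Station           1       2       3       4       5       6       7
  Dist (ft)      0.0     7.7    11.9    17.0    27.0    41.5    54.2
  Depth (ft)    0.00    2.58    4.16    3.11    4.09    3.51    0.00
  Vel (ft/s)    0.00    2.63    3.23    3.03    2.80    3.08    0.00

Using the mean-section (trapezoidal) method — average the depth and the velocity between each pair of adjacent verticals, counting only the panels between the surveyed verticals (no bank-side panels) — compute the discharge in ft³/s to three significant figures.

414 ft³/s

Panel 1-2: Δb = 7.7 ft, d̄ = (0.00+2.58)/2 = 1.29, v̄ = (0.00+2.63)/2 = 1.315 → q = 7.7×1.29×1.315 = 13.06 ft³/s
Panel 2-3: Δb = 4.2 ft, d̄ = (2.58+4.16)/2 = 3.37, v̄ = (2.63+3.23)/2 = 2.93 → q = 4.2×3.37×2.93 = 41.47 ft³/s
Panel 3-4: Δb = 5.1 ft, d̄ = (4.16+3.11)/2 = 3.635, v̄ = (3.23+3.03)/2 = 3.13 → q = 5.1×3.635×3.13 = 58.03 ft³/s
Panel 4-5: Δb = 10 ft, d̄ = (3.11+4.09)/2 = 3.6, v̄ = (3.03+2.80)/2 = 2.915 → q = 10×3.6×2.915 = 104.9 ft³/s
Panel 5-6: Δb = 14.5 ft, d̄ = (4.09+3.51)/2 = 3.8, v̄ = (2.80+3.08)/2 = 2.94 → q = 14.5×3.8×2.94 = 162.0 ft³/s
Panel 6-7: Δb = 12.7 ft, d̄ = (3.51+0.00)/2 = 1.755, v̄ = (3.08+0.00)/2 = 1.54 → q = 12.7×1.755×1.54 = 34.32 ft³/s
Q = Σ q = 413.8 ft³/s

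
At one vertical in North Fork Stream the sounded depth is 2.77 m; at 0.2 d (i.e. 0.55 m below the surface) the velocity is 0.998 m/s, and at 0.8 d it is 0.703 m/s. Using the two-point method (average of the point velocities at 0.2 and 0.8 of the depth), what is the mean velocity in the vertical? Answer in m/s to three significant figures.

v̄ = (0.998 + 0.703) / 2 = 0.8505 m/s

0.851 m/s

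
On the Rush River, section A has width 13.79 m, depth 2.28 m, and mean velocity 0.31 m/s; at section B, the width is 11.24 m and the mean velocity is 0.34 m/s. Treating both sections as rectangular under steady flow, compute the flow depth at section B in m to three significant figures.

Q = A₁V₁ = (13.79×2.28) × 0.31 = 9.747 m³/s
d₂ = Q/(b₂ V₂) = 9.747/(11.24×0.34) = 2.550 m

2.55 m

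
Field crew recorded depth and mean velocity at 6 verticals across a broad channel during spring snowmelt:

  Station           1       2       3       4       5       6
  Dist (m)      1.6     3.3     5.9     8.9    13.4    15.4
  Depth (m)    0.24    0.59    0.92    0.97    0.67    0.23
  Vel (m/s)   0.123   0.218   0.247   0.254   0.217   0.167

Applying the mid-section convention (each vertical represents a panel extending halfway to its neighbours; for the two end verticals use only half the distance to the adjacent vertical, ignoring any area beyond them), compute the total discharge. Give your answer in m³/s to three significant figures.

w_1 = (3.3 − 1.6)/2 = 0.85 m; q_1 = 0.123 × 0.24 × 0.85 = 0.02509 m³/s
w_2 = (5.9 − 1.6)/2 = 2.15 m; q_2 = 0.218 × 0.59 × 2.15 = 0.2765 m³/s
w_3 = (8.9 − 3.3)/2 = 2.8 m; q_3 = 0.247 × 0.92 × 2.8 = 0.6363 m³/s
w_4 = (13.4 − 5.9)/2 = 3.75 m; q_4 = 0.254 × 0.97 × 3.75 = 0.9239 m³/s
w_5 = (15.4 − 8.9)/2 = 3.25 m; q_5 = 0.217 × 0.67 × 3.25 = 0.4725 m³/s
w_6 = (15.4 − 13.4)/2 = 1 m; q_6 = 0.167 × 0.23 × 1 = 0.03841 m³/s
Q = Σ qᵢ = 2.373 m³/s

2.37 m³/s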